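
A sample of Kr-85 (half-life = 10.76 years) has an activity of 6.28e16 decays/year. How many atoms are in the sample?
N = A/λ = 9.749e17 atoms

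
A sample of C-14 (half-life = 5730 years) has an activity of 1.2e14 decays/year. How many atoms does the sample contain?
N = A/λ = 9.92e17 atoms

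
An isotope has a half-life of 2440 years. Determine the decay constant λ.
λ = ln(2)/t½ = 2.841e-4 year⁻¹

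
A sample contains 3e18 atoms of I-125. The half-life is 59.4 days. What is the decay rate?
A = λN = 3.501e16 decays/day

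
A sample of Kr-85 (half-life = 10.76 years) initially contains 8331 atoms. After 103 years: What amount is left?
N = N₀(1/2)^(t/t½) = 10.94 atoms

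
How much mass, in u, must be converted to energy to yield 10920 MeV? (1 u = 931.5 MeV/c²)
m = E/c² = 11.72 u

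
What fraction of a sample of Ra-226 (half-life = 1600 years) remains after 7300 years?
N/N₀ = (1/2)^(t/t½) = 0.04232 = 4.23%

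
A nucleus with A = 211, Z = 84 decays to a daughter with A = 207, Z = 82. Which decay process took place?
ΔA = -4, ΔZ = -2 ⇒ alpha decay (α)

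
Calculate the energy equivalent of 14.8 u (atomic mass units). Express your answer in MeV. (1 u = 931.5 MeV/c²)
E = mc² = 13790 MeV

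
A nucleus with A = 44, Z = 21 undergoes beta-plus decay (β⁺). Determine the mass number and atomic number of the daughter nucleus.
Daughter: A = 44, Z = 20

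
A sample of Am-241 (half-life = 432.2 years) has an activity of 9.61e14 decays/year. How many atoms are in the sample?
N = A/λ = 5.992e17 atoms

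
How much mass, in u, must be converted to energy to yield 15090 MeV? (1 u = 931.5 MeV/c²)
m = E/c² = 16.2 u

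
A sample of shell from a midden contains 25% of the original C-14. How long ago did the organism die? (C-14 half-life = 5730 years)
Age = t½ × log₂(1/ratio) = 11460 years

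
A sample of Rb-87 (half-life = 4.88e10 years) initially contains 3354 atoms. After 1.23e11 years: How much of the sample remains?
N = N₀(1/2)^(t/t½) = 584.5 atoms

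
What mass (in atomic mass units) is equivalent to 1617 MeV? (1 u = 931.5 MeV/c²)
m = E/c² = 1.736 u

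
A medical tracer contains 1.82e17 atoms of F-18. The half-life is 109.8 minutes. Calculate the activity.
A = λN = 1.149e15 decays/minute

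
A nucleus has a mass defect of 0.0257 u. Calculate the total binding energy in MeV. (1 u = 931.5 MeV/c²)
B.E. = Δm × 931.5 = 23.94 MeV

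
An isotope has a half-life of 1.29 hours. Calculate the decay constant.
λ = ln(2)/t½ = 0.5373 hour⁻¹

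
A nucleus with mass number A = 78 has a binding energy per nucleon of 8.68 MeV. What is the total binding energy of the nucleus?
B.E. = 8.68 × 78 = 677 MeV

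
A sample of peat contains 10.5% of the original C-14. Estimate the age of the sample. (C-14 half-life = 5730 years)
Age = t½ × log₂(1/ratio) = 18630 years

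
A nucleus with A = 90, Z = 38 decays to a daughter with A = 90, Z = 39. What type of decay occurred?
ΔA = 0, ΔZ = +1 ⇒ beta-minus decay (β⁻)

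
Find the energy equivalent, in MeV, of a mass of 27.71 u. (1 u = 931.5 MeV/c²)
E = mc² = 25810 MeV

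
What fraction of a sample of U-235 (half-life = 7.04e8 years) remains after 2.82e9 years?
N/N₀ = (1/2)^(t/t½) = 0.06225 = 6.23%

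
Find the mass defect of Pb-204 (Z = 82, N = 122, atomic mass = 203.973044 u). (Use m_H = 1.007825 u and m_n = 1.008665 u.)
Δm = Z·m_H + N·m_n − M = 1.726 u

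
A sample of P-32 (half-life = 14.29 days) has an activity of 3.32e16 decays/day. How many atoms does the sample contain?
N = A/λ = 6.845e17 atoms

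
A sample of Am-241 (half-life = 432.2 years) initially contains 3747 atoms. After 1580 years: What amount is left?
N = N₀(1/2)^(t/t½) = 297.3 atoms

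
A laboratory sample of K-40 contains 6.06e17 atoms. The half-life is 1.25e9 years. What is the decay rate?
A = λN = 3.36e8 decays/year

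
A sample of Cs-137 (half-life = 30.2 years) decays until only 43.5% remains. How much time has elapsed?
t = t½ × log₂(N₀/N) = 36.27 years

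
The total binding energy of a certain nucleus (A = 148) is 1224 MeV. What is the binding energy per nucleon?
B.E./A = 1224/148 = 8.27 MeV/nucleon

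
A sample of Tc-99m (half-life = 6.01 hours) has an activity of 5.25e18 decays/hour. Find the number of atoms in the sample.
N = A/λ = 4.552e19 atoms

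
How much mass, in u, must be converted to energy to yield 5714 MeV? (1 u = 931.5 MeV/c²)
m = E/c² = 6.134 u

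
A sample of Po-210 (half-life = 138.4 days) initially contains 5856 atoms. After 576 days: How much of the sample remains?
N = N₀(1/2)^(t/t½) = 327.2 atoms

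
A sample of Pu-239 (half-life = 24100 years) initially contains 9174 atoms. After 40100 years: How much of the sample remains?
N = N₀(1/2)^(t/t½) = 2895 atoms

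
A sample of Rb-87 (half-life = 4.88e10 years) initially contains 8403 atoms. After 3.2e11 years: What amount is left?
N = N₀(1/2)^(t/t½) = 89.22 atoms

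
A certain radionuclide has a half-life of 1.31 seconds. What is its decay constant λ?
λ = ln(2)/t½ = 0.5291 second⁻¹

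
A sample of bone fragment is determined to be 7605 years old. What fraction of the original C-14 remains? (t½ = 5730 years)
N/N₀ = (1/2)^(t/t½) = 0.3985 = 39.9%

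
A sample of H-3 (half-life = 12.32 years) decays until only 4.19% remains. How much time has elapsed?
t = t½ × log₂(N₀/N) = 56.39 years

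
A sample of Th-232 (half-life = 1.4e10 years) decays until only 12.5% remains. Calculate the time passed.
t = t½ × log₂(N₀/N) = 4.2e10 years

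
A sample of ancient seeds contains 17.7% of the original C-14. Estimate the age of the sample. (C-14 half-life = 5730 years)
Age = t½ × log₂(1/ratio) = 14310 years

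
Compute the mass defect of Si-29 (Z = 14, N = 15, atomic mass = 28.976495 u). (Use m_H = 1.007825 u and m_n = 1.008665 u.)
Δm = Z·m_H + N·m_n − M = 0.263 u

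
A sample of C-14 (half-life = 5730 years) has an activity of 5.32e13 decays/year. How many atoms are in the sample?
N = A/λ = 4.398e17 atoms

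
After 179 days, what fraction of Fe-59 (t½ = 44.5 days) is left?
N/N₀ = (1/2)^(t/t½) = 0.06153 = 6.15%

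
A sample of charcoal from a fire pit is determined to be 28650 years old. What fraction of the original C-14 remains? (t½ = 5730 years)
N/N₀ = (1/2)^(t/t½) = 0.03125 = 3.12%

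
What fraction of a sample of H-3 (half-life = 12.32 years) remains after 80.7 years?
N/N₀ = (1/2)^(t/t½) = 0.01067 = 1.07%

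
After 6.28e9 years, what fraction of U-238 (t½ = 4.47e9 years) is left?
N/N₀ = (1/2)^(t/t½) = 0.3776 = 37.8%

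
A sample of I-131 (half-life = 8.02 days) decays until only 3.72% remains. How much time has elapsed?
t = t½ × log₂(N₀/N) = 38.08 days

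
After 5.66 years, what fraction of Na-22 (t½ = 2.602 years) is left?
N/N₀ = (1/2)^(t/t½) = 0.2214 = 22.1%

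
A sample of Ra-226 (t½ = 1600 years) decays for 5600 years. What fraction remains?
N/N₀ = (1/2)^(t/t½) = 0.08839 = 8.84%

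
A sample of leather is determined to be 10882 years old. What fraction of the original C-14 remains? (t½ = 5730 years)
N/N₀ = (1/2)^(t/t½) = 0.2681 = 26.8%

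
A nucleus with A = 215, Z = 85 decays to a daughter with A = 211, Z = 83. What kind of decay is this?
ΔA = -4, ΔZ = -2 ⇒ alpha decay (α)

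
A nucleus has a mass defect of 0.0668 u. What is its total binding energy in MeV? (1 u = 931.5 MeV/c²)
B.E. = Δm × 931.5 = 62.22 MeV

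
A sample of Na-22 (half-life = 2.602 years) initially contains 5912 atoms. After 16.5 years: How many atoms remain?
N = N₀(1/2)^(t/t½) = 72.92 atoms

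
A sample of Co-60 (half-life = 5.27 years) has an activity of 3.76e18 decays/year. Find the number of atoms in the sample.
N = A/λ = 2.859e19 atoms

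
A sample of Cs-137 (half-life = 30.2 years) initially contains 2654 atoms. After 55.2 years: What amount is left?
N = N₀(1/2)^(t/t½) = 747.6 atoms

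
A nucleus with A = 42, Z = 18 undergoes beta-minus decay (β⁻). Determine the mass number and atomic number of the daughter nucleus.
Daughter: A = 42, Z = 19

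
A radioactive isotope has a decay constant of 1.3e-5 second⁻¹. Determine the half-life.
t½ = ln(2)/λ = 53320 seconds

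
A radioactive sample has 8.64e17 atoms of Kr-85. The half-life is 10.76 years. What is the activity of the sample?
A = λN = 5.566e16 decays/year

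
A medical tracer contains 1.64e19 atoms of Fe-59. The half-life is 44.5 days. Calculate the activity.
A = λN = 2.555e17 decays/day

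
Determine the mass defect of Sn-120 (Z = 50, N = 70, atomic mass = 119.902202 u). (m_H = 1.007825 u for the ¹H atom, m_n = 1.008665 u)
Δm = Z·m_H + N·m_n − M = 1.096 u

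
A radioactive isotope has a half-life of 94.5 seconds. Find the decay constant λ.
λ = ln(2)/t½ = 0.007335 second⁻¹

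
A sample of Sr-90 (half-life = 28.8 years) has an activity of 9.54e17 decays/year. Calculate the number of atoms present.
N = A/λ = 3.964e19 atoms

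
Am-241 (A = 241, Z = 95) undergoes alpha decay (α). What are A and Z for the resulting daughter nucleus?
Daughter: A = 237, Z = 93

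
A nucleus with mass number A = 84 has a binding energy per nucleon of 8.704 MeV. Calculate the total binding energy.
B.E. = 8.704 × 84 = 731.1 MeV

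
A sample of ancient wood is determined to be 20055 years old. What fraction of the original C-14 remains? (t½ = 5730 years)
N/N₀ = (1/2)^(t/t½) = 0.08839 = 8.84%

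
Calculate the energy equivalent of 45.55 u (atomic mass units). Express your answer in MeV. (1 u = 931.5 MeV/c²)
E = mc² = 42430 MeV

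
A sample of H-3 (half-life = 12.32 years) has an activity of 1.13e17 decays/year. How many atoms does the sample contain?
N = A/λ = 2.008e18 atoms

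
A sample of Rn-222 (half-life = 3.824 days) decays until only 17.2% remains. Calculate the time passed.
t = t½ × log₂(N₀/N) = 9.711 days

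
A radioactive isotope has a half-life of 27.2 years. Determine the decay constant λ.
λ = ln(2)/t½ = 0.02548 year⁻¹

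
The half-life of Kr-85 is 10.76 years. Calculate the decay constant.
λ = ln(2)/t½ = 0.06442 year⁻¹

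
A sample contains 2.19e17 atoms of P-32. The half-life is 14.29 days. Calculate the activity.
A = λN = 1.062e16 decays/day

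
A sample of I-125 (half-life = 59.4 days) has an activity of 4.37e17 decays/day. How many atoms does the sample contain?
N = A/λ = 3.745e19 atoms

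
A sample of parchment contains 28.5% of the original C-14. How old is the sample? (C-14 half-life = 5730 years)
Age = t½ × log₂(1/ratio) = 10380 years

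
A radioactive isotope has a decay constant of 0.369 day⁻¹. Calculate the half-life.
t½ = ln(2)/λ = 1.878 days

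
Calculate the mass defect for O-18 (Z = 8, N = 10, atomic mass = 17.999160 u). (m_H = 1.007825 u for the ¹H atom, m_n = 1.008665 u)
Δm = Z·m_H + N·m_n − M = 0.1501 u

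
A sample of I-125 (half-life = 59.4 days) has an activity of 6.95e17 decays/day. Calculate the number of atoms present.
N = A/λ = 5.956e19 atoms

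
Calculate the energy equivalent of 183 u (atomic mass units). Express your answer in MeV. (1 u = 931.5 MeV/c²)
E = mc² = 1.705e5 MeV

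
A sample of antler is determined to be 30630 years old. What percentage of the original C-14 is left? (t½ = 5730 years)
N/N₀ = (1/2)^(t/t½) = 0.02459 = 2.46%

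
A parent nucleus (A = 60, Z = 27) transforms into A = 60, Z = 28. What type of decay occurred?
ΔA = 0, ΔZ = +1 ⇒ beta-minus decay (β⁻)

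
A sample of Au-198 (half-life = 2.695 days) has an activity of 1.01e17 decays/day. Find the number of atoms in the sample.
N = A/λ = 3.927e17 atoms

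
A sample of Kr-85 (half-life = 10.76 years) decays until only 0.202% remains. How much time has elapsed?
t = t½ × log₂(N₀/N) = 96.32 years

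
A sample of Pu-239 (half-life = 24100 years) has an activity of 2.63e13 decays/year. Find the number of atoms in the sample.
N = A/λ = 9.144e17 atoms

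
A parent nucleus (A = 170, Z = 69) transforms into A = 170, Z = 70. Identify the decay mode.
ΔA = 0, ΔZ = +1 ⇒ beta-minus decay (β⁻)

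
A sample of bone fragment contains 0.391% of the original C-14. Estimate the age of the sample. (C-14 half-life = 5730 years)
Age = t½ × log₂(1/ratio) = 45830 years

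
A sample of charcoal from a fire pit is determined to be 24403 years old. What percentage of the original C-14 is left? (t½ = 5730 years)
N/N₀ = (1/2)^(t/t½) = 0.05224 = 5.22%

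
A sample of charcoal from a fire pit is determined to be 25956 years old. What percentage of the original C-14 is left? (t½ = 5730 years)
N/N₀ = (1/2)^(t/t½) = 0.04329 = 4.33%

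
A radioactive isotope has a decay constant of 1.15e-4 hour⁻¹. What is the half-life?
t½ = ln(2)/λ = 6027 hours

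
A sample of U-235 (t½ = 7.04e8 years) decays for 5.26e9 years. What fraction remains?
N/N₀ = (1/2)^(t/t½) = 0.005634 = 0.563%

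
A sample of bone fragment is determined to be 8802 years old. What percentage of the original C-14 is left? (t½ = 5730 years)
N/N₀ = (1/2)^(t/t½) = 0.3448 = 34.5%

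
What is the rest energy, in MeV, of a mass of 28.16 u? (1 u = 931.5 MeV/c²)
E = mc² = 26230 MeV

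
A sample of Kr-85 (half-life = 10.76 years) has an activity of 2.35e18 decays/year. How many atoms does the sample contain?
N = A/λ = 3.648e19 atoms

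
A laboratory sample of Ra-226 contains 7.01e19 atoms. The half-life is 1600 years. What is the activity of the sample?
A = λN = 3.037e16 decays/year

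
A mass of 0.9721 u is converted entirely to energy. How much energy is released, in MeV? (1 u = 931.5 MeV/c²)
E = mc² = 905.5 MeV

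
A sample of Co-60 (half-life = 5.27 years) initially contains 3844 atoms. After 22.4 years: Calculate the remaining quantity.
N = N₀(1/2)^(t/t½) = 202 atoms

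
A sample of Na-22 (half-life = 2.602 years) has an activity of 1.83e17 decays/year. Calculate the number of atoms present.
N = A/λ = 6.87e17 atoms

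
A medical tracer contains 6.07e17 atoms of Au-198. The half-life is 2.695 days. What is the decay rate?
A = λN = 1.561e17 decays/day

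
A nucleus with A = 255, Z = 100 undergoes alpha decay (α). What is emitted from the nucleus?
α particle = ⁴₂He (2 protons + 2 neutrons)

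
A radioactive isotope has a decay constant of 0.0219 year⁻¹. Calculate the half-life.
t½ = ln(2)/λ = 31.65 years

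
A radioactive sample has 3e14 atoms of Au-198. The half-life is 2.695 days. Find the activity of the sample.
A = λN = 7.716e13 decays/day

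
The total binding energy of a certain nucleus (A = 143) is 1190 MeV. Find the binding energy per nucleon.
B.E./A = 1190/143 = 8.322 MeV/nucleon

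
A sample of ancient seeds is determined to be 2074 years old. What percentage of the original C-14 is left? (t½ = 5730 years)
N/N₀ = (1/2)^(t/t½) = 0.7781 = 77.8%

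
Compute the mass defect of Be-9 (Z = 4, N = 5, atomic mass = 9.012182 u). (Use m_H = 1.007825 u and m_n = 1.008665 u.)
Δm = Z·m_H + N·m_n − M = 0.06244 u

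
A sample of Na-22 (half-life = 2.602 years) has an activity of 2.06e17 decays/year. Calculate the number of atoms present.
N = A/λ = 7.733e17 atoms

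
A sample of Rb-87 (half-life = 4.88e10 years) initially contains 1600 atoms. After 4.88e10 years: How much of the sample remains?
N = N₀(1/2)^(t/t½) = 800 atoms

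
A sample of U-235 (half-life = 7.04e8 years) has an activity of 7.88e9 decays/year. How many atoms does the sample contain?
N = A/λ = 8.003e18 atoms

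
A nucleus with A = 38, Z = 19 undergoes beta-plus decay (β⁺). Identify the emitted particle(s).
β⁺: positron (e⁺) + neutrino (νₑ)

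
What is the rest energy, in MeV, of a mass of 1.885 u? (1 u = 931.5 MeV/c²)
E = mc² = 1756 MeV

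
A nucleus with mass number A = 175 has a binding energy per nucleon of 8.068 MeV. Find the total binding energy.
B.E. = 8.068 × 175 = 1412 MeV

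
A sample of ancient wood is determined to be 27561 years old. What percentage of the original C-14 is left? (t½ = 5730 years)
N/N₀ = (1/2)^(t/t½) = 0.03565 = 3.57%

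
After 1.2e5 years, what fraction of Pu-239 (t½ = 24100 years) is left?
N/N₀ = (1/2)^(t/t½) = 0.0317 = 3.17%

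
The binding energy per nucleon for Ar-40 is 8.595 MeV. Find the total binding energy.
B.E. = 8.595 × 40 = 343.8 MeV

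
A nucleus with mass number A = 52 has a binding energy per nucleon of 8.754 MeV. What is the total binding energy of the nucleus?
B.E. = 8.754 × 52 = 455.2 MeV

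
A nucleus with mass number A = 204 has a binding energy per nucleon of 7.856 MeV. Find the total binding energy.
B.E. = 7.856 × 204 = 1603 MeV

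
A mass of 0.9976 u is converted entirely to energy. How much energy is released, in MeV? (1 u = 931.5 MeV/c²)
E = mc² = 929.3 MeV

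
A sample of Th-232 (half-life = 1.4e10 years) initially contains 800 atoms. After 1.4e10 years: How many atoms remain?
N = N₀(1/2)^(t/t½) = 400 atoms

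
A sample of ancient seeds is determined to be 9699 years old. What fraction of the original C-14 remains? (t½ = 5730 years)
N/N₀ = (1/2)^(t/t½) = 0.3094 = 30.9%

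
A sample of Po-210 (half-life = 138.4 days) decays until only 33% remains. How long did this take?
t = t½ × log₂(N₀/N) = 221.4 days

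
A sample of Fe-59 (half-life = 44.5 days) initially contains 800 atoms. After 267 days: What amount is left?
N = N₀(1/2)^(t/t½) = 12.5 atoms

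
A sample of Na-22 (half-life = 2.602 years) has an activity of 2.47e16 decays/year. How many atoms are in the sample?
N = A/λ = 9.272e16 atoms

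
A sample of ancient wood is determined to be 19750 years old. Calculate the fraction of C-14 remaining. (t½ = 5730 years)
N/N₀ = (1/2)^(t/t½) = 0.09171 = 9.17%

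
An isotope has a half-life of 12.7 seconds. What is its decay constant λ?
λ = ln(2)/t½ = 0.05458 second⁻¹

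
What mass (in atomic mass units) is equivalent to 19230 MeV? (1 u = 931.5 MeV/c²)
m = E/c² = 20.64 u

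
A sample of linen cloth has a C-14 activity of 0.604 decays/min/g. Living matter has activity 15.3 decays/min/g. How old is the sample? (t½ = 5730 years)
Age = t½ × log₂(A₀/A) = 26720 years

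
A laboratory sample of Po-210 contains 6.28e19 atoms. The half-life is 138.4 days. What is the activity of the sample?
A = λN = 3.145e17 decays/day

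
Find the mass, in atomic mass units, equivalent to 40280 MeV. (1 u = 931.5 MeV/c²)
m = E/c² = 43.24 u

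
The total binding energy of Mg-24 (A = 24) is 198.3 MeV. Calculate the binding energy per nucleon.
B.E./A = 198.3/24 = 8.263 MeV/nucleon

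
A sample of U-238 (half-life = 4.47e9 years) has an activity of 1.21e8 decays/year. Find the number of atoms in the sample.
N = A/λ = 7.803e17 atoms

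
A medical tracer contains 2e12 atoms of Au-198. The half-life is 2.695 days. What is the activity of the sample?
A = λN = 5.144e11 decays/day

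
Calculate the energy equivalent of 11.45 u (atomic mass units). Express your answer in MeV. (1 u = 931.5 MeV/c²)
E = mc² = 10670 MeV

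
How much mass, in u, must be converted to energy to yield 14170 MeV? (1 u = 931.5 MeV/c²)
m = E/c² = 15.21 u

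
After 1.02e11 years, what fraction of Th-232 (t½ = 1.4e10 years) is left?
N/N₀ = (1/2)^(t/t½) = 0.006409 = 0.641%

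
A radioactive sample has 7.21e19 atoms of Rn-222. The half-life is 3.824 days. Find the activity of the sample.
A = λN = 1.307e19 decays/day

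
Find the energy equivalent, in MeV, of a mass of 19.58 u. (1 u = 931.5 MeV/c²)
E = mc² = 18240 MeV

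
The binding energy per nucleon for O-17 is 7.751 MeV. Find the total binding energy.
B.E. = 7.751 × 17 = 131.8 MeV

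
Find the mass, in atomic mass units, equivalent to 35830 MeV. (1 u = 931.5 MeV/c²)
m = E/c² = 38.46 u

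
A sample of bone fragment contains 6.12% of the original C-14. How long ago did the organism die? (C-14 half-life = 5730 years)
Age = t½ × log₂(1/ratio) = 23090 years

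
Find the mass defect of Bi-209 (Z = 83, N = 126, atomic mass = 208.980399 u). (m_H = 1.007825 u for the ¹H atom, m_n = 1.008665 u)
Δm = Z·m_H + N·m_n − M = 1.761 u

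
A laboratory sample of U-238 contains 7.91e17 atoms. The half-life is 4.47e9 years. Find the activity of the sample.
A = λN = 1.227e8 decays/year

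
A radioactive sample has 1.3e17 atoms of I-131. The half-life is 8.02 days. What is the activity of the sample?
A = λN = 1.124e16 decays/day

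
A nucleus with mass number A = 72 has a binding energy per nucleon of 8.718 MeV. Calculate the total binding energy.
B.E. = 8.718 × 72 = 627.7 MeV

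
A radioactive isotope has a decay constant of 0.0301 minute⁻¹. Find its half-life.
t½ = ln(2)/λ = 23.03 minutes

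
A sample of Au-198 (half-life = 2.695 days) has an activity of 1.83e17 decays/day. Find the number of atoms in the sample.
N = A/λ = 7.115e17 atoms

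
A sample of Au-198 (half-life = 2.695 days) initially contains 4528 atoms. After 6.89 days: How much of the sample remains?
N = N₀(1/2)^(t/t½) = 769.7 atoms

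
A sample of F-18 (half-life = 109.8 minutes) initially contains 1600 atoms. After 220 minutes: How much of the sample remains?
N = N₀(1/2)^(t/t½) = 399 atoms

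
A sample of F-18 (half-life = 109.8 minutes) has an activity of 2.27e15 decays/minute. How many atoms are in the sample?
N = A/λ = 3.596e17 atoms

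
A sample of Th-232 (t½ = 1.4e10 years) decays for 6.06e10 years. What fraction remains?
N/N₀ = (1/2)^(t/t½) = 0.04977 = 4.98%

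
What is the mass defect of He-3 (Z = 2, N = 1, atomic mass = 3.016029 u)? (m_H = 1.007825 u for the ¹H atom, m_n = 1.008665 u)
Δm = Z·m_H + N·m_n − M = 0.008286 u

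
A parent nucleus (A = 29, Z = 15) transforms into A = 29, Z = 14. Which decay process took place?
ΔA = 0, ΔZ = -1 ⇒ beta-plus decay (β⁺) or electron capture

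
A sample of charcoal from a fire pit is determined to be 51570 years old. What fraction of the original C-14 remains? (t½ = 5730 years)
N/N₀ = (1/2)^(t/t½) = 0.001953 = 0.195%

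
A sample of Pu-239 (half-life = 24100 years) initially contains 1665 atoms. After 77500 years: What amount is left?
N = N₀(1/2)^(t/t½) = 179.2 atoms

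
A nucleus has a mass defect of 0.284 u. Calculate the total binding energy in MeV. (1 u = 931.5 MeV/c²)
B.E. = Δm × 931.5 = 264.5 MeV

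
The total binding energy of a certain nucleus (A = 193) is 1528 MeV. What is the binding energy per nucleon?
B.E./A = 1528/193 = 7.917 MeV/nucleon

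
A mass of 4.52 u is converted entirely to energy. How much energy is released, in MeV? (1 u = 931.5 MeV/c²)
E = mc² = 4210 MeV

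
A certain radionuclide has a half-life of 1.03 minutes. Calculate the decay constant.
λ = ln(2)/t½ = 0.673 minute⁻¹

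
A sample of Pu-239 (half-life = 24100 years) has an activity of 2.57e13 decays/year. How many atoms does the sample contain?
N = A/λ = 8.936e17 atoms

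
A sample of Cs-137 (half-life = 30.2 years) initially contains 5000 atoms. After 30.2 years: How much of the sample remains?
N = N₀(1/2)^(t/t½) = 2500 atoms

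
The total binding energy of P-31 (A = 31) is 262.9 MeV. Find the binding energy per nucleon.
B.E./A = 262.9/31 = 8.481 MeV/nucleon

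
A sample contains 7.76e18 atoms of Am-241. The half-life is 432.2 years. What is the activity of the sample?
A = λN = 1.245e16 decays/year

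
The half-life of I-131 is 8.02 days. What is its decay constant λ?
λ = ln(2)/t½ = 0.08643 day⁻¹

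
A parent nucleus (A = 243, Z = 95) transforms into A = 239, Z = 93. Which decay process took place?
ΔA = -4, ΔZ = -2 ⇒ alpha decay (α)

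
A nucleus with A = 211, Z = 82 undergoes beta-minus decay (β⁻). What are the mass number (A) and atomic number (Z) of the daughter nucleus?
Daughter: A = 211, Z = 83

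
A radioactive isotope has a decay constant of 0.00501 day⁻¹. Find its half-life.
t½ = ln(2)/λ = 138.4 days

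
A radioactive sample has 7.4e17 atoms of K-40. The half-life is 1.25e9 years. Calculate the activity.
A = λN = 4.103e8 decays/year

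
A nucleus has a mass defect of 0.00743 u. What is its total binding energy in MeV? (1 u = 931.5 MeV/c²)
B.E. = Δm × 931.5 = 6.921 MeV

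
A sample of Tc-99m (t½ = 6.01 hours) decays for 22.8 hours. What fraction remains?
N/N₀ = (1/2)^(t/t½) = 0.07211 = 7.21%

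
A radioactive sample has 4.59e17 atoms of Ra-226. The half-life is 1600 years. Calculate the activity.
A = λN = 1.988e14 decays/year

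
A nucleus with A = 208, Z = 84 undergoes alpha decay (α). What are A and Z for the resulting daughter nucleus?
Daughter: A = 204, Z = 82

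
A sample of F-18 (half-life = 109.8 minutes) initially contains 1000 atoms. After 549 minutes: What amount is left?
N = N₀(1/2)^(t/t½) = 31.25 atoms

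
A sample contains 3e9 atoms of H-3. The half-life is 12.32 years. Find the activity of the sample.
A = λN = 1.688e8 decays/year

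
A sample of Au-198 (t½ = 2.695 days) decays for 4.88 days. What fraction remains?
N/N₀ = (1/2)^(t/t½) = 0.285 = 28.5%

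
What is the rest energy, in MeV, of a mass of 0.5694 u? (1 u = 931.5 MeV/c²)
E = mc² = 530.4 MeV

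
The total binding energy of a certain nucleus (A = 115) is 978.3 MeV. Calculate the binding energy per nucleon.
B.E./A = 978.3/115 = 8.507 MeV/nucleon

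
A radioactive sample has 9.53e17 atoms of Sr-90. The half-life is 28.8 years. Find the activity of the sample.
A = λN = 2.294e16 decays/year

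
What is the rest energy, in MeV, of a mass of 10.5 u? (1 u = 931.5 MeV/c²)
E = mc² = 9781 MeV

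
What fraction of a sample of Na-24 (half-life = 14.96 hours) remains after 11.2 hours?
N/N₀ = (1/2)^(t/t½) = 0.5952 = 59.5%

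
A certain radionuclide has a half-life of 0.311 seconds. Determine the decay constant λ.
λ = ln(2)/t½ = 2.229 second⁻¹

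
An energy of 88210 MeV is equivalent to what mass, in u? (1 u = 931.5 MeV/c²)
m = E/c² = 94.7 u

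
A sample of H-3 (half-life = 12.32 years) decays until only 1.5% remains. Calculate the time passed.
t = t½ × log₂(N₀/N) = 74.65 years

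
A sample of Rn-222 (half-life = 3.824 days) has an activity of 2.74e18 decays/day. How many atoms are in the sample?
N = A/λ = 1.512e19 atoms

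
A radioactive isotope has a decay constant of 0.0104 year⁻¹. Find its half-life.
t½ = ln(2)/λ = 66.65 years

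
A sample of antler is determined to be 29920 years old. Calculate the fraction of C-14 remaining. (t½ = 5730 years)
N/N₀ = (1/2)^(t/t½) = 0.0268 = 2.68%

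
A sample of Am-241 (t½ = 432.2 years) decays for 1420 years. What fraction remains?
N/N₀ = (1/2)^(t/t½) = 0.1026 = 10.3%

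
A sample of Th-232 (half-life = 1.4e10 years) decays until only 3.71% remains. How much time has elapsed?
t = t½ × log₂(N₀/N) = 6.653e10 years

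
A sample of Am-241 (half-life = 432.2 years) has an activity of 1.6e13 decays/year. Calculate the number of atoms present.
N = A/λ = 9.977e15 atoms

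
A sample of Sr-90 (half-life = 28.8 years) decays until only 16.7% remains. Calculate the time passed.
t = t½ × log₂(N₀/N) = 74.36 years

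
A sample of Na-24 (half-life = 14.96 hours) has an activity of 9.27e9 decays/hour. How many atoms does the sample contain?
N = A/λ = 2.001e11 atoms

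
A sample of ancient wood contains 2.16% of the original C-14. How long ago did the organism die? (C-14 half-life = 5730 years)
Age = t½ × log₂(1/ratio) = 31700 years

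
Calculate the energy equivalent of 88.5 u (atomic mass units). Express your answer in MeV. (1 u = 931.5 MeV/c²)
E = mc² = 82440 MeV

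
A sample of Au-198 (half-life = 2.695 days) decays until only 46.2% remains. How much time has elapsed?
t = t½ × log₂(N₀/N) = 3.002 days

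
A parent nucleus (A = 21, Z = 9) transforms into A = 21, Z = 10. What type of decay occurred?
ΔA = 0, ΔZ = +1 ⇒ beta-minus decay (β⁻)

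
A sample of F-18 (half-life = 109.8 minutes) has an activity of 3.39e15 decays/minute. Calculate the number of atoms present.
N = A/λ = 5.37e17 atoms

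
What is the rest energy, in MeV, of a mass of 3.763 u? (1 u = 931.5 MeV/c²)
E = mc² = 3505 MeV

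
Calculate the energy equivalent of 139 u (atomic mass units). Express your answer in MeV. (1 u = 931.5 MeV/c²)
E = mc² = 1.295e5 MeV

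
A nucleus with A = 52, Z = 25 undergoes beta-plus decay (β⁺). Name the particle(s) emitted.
β⁺: positron (e⁺) + neutrino (νₑ)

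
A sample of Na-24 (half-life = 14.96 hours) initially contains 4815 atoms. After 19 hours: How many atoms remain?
N = N₀(1/2)^(t/t½) = 1997 atoms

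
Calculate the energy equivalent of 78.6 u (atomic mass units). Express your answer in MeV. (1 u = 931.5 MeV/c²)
E = mc² = 73220 MeV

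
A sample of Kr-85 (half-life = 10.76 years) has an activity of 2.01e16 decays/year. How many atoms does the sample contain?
N = A/λ = 3.12e17 atoms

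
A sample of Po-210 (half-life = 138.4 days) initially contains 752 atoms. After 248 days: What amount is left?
N = N₀(1/2)^(t/t½) = 217.2 atoms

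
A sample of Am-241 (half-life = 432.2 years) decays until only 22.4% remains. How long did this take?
t = t½ × log₂(N₀/N) = 932.9 years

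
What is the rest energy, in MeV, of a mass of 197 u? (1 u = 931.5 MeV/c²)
E = mc² = 1.835e5 MeV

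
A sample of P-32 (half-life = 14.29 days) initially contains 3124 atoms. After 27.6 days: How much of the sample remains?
N = N₀(1/2)^(t/t½) = 819 atoms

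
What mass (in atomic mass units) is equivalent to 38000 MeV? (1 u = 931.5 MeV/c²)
m = E/c² = 40.79 u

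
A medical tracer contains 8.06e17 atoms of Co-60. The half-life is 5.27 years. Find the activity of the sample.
A = λN = 1.06e17 decays/year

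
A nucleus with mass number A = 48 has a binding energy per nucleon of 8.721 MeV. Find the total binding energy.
B.E. = 8.721 × 48 = 418.6 MeV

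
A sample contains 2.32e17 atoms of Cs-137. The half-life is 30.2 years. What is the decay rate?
A = λN = 5.325e15 decays/year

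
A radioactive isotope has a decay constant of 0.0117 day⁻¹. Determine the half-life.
t½ = ln(2)/λ = 59.24 days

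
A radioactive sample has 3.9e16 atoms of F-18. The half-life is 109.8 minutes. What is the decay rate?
A = λN = 2.462e14 decays/minute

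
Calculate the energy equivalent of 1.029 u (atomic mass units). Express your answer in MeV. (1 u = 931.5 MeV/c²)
E = mc² = 958.5 MeV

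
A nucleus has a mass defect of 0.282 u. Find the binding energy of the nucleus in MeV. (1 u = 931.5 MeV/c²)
B.E. = Δm × 931.5 = 262.7 MeV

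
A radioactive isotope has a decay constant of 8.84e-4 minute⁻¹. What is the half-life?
t½ = ln(2)/λ = 784.1 minutes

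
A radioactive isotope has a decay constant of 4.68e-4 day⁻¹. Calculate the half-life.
t½ = ln(2)/λ = 1481 days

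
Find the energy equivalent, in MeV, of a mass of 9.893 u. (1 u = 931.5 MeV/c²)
E = mc² = 9215 MeV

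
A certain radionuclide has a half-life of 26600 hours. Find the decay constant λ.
λ = ln(2)/t½ = 2.606e-5 hour⁻¹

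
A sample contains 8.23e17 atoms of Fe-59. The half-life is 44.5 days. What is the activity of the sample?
A = λN = 1.282e16 decays/day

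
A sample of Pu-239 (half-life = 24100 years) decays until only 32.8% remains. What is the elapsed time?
t = t½ × log₂(N₀/N) = 38760 years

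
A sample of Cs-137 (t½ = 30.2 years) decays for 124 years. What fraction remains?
N/N₀ = (1/2)^(t/t½) = 0.05807 = 5.81%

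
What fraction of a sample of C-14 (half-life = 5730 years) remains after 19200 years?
N/N₀ = (1/2)^(t/t½) = 0.09802 = 9.8%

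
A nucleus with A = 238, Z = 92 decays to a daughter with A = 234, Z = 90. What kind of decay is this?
ΔA = -4, ΔZ = -2 ⇒ alpha decay (α)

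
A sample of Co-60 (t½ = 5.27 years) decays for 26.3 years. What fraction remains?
N/N₀ = (1/2)^(t/t½) = 0.03146 = 3.15%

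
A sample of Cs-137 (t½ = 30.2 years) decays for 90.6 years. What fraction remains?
N/N₀ = (1/2)^(t/t½) = 0.125 = 12.5%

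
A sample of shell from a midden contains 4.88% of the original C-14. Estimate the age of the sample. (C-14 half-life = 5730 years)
Age = t½ × log₂(1/ratio) = 24970 years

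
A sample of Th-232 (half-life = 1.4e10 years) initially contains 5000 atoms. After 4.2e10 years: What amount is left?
N = N₀(1/2)^(t/t½) = 625 atoms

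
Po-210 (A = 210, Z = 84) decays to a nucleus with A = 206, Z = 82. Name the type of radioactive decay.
ΔA = -4, ΔZ = -2 ⇒ alpha decay (α)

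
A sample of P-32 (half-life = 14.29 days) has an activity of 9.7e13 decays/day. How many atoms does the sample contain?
N = A/λ = 2e15 atoms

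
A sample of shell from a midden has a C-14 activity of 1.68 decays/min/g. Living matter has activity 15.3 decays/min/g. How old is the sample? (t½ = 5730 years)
Age = t½ × log₂(A₀/A) = 18260 years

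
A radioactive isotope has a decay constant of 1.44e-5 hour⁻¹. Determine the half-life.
t½ = ln(2)/λ = 48140 hours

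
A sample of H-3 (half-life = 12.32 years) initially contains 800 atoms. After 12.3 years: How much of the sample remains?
N = N₀(1/2)^(t/t½) = 400.5 atoms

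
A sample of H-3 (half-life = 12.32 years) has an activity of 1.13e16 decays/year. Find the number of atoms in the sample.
N = A/λ = 2.008e17 atoms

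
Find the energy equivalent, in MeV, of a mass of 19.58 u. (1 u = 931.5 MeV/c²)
E = mc² = 18240 MeV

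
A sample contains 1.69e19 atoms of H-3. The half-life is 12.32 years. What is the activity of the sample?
A = λN = 9.508e17 decays/year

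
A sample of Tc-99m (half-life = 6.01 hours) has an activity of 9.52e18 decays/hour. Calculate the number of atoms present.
N = A/λ = 8.254e19 atoms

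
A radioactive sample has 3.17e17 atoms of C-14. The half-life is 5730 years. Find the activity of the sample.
A = λN = 3.835e13 decays/year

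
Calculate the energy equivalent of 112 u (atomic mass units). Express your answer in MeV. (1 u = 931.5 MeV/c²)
E = mc² = 1.043e5 MeV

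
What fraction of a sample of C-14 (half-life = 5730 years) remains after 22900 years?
N/N₀ = (1/2)^(t/t½) = 0.06265 = 6.27%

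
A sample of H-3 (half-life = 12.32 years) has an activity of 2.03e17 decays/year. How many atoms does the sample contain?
N = A/λ = 3.608e18 atoms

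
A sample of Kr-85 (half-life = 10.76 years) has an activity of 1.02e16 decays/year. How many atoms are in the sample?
N = A/λ = 1.583e17 atoms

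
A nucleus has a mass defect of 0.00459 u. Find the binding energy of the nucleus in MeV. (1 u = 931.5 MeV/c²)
B.E. = Δm × 931.5 = 4.276 MeV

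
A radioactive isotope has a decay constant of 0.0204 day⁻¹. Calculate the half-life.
t½ = ln(2)/λ = 33.98 days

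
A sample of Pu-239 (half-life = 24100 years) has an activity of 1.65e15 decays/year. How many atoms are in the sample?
N = A/λ = 5.737e19 atoms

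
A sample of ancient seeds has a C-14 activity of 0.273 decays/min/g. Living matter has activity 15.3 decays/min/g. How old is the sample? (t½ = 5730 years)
Age = t½ × log₂(A₀/A) = 33280 years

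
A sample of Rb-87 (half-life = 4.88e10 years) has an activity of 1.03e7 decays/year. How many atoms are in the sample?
N = A/λ = 7.252e17 atoms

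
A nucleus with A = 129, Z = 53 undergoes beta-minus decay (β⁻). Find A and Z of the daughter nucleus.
Daughter: A = 129, Z = 54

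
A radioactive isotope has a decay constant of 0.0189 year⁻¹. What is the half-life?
t½ = ln(2)/λ = 36.67 years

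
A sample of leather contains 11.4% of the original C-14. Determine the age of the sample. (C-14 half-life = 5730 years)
Age = t½ × log₂(1/ratio) = 17950 years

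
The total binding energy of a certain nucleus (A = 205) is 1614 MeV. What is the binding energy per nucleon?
B.E./A = 1614/205 = 7.873 MeV/nucleon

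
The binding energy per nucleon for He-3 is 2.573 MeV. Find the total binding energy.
B.E. = 2.573 × 3 = 7.719 MeV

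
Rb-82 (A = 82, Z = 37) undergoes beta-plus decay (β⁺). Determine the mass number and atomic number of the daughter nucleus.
Daughter: A = 82, Z = 36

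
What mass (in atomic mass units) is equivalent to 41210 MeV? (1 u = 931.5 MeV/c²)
m = E/c² = 44.24 u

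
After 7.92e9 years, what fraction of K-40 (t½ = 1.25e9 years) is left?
N/N₀ = (1/2)^(t/t½) = 0.01238 = 1.24%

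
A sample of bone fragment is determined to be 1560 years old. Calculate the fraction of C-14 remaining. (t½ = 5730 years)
N/N₀ = (1/2)^(t/t½) = 0.828 = 82.8%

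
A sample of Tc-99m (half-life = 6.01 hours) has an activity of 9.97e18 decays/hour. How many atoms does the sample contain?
N = A/λ = 8.645e19 atoms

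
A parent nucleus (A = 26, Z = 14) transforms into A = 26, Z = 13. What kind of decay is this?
ΔA = 0, ΔZ = -1 ⇒ beta-plus decay (β⁺) or electron capture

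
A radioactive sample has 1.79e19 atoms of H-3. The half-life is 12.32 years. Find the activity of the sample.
A = λN = 1.007e18 decays/year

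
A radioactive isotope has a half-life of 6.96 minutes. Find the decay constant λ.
λ = ln(2)/t½ = 0.09959 minute⁻¹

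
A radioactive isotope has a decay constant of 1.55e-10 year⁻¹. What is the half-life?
t½ = ln(2)/λ = 4.472e9 years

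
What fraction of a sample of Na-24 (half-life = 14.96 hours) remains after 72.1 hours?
N/N₀ = (1/2)^(t/t½) = 0.03541 = 3.54%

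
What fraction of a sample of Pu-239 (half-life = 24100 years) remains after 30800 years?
N/N₀ = (1/2)^(t/t½) = 0.4124 = 41.2%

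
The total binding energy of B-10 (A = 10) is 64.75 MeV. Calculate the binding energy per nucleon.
B.E./A = 64.75/10 = 6.475 MeV/nucleon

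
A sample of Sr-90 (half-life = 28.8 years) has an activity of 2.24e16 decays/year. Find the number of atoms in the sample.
N = A/λ = 9.307e17 atoms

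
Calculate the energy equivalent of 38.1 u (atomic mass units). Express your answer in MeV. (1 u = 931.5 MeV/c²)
E = mc² = 35490 MeV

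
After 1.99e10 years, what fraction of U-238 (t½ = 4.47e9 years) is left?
N/N₀ = (1/2)^(t/t½) = 0.04569 = 4.57%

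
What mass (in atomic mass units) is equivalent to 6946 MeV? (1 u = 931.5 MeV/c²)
m = E/c² = 7.457 u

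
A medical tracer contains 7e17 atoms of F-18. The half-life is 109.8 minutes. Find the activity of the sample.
A = λN = 4.419e15 decays/minute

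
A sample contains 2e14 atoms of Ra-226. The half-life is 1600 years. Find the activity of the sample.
A = λN = 8.664e10 decays/year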